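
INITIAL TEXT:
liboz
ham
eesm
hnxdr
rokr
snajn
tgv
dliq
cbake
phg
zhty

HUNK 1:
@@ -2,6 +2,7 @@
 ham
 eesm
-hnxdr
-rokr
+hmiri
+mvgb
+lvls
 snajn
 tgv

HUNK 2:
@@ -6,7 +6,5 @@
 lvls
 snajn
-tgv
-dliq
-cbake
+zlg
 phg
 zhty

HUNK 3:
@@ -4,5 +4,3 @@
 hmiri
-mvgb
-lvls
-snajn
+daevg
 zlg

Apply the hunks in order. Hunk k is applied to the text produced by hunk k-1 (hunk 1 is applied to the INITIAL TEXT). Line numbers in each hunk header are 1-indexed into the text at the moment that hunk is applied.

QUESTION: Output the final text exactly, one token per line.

Hunk 1: at line 2 remove [hnxdr,rokr] add [hmiri,mvgb,lvls] -> 12 lines: liboz ham eesm hmiri mvgb lvls snajn tgv dliq cbake phg zhty
Hunk 2: at line 6 remove [tgv,dliq,cbake] add [zlg] -> 10 lines: liboz ham eesm hmiri mvgb lvls snajn zlg phg zhty
Hunk 3: at line 4 remove [mvgb,lvls,snajn] add [daevg] -> 8 lines: liboz ham eesm hmiri daevg zlg phg zhty

Answer: liboz
ham
eesm
hmiri
daevg
zlg
phg
zhty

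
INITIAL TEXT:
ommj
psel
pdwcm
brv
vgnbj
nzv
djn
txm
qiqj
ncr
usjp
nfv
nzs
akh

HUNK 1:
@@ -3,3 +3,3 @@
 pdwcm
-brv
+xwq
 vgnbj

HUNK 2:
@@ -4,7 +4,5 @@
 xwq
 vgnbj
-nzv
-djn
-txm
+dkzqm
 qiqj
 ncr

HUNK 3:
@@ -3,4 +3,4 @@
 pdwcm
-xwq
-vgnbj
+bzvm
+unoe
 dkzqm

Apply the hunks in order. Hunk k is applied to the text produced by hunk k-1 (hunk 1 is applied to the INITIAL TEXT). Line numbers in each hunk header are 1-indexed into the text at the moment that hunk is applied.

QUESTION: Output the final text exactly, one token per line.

Answer: ommj
psel
pdwcm
bzvm
unoe
dkzqm
qiqj
ncr
usjp
nfv
nzs
akh

Derivation:
Hunk 1: at line 3 remove [brv] add [xwq] -> 14 lines: ommj psel pdwcm xwq vgnbj nzv djn txm qiqj ncr usjp nfv nzs akh
Hunk 2: at line 4 remove [nzv,djn,txm] add [dkzqm] -> 12 lines: ommj psel pdwcm xwq vgnbj dkzqm qiqj ncr usjp nfv nzs akh
Hunk 3: at line 3 remove [xwq,vgnbj] add [bzvm,unoe] -> 12 lines: ommj psel pdwcm bzvm unoe dkzqm qiqj ncr usjp nfv nzs akh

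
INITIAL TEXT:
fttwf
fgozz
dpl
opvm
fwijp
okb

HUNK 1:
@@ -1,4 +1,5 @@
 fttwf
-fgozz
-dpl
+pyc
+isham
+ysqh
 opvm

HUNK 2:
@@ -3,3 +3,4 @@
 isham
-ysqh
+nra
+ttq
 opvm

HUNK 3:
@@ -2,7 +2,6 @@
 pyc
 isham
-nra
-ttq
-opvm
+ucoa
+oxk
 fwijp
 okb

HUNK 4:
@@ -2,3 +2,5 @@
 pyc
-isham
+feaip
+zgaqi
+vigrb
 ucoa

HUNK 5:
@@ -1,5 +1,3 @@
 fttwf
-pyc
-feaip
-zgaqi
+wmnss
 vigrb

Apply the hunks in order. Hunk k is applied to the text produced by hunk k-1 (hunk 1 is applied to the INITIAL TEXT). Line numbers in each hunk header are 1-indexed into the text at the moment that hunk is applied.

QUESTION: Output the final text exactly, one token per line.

Hunk 1: at line 1 remove [fgozz,dpl] add [pyc,isham,ysqh] -> 7 lines: fttwf pyc isham ysqh opvm fwijp okb
Hunk 2: at line 3 remove [ysqh] add [nra,ttq] -> 8 lines: fttwf pyc isham nra ttq opvm fwijp okb
Hunk 3: at line 2 remove [nra,ttq,opvm] add [ucoa,oxk] -> 7 lines: fttwf pyc isham ucoa oxk fwijp okb
Hunk 4: at line 2 remove [isham] add [feaip,zgaqi,vigrb] -> 9 lines: fttwf pyc feaip zgaqi vigrb ucoa oxk fwijp okb
Hunk 5: at line 1 remove [pyc,feaip,zgaqi] add [wmnss] -> 7 lines: fttwf wmnss vigrb ucoa oxk fwijp okb

Answer: fttwf
wmnss
vigrb
ucoa
oxk
fwijp
okb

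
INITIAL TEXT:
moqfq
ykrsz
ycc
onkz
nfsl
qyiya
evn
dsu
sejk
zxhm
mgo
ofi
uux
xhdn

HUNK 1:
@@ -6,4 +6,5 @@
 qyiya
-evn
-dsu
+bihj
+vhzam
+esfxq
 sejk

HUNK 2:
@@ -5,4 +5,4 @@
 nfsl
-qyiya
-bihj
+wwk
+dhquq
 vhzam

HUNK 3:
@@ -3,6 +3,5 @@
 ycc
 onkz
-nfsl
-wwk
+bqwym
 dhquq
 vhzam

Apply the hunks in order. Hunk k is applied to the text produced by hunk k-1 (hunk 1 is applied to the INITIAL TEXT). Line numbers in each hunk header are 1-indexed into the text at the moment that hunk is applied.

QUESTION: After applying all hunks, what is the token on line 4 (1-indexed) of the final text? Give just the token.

Hunk 1: at line 6 remove [evn,dsu] add [bihj,vhzam,esfxq] -> 15 lines: moqfq ykrsz ycc onkz nfsl qyiya bihj vhzam esfxq sejk zxhm mgo ofi uux xhdn
Hunk 2: at line 5 remove [qyiya,bihj] add [wwk,dhquq] -> 15 lines: moqfq ykrsz ycc onkz nfsl wwk dhquq vhzam esfxq sejk zxhm mgo ofi uux xhdn
Hunk 3: at line 3 remove [nfsl,wwk] add [bqwym] -> 14 lines: moqfq ykrsz ycc onkz bqwym dhquq vhzam esfxq sejk zxhm mgo ofi uux xhdn
Final line 4: onkz

Answer: onkz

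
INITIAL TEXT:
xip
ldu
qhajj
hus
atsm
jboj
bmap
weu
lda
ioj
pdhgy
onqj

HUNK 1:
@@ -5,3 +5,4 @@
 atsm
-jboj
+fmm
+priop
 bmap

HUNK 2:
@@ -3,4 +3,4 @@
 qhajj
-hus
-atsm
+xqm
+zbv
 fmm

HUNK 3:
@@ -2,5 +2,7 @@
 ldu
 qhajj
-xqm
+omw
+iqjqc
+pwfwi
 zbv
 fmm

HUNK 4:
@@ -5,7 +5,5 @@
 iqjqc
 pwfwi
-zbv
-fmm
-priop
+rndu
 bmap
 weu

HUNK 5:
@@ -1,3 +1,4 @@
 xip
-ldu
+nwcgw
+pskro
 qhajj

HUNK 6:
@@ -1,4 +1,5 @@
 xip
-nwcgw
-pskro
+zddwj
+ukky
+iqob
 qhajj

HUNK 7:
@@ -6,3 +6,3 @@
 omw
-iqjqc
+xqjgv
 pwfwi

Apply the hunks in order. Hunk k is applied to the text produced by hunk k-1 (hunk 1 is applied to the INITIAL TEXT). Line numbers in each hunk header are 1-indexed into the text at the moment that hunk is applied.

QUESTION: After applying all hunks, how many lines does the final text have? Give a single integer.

Answer: 15

Derivation:
Hunk 1: at line 5 remove [jboj] add [fmm,priop] -> 13 lines: xip ldu qhajj hus atsm fmm priop bmap weu lda ioj pdhgy onqj
Hunk 2: at line 3 remove [hus,atsm] add [xqm,zbv] -> 13 lines: xip ldu qhajj xqm zbv fmm priop bmap weu lda ioj pdhgy onqj
Hunk 3: at line 2 remove [xqm] add [omw,iqjqc,pwfwi] -> 15 lines: xip ldu qhajj omw iqjqc pwfwi zbv fmm priop bmap weu lda ioj pdhgy onqj
Hunk 4: at line 5 remove [zbv,fmm,priop] add [rndu] -> 13 lines: xip ldu qhajj omw iqjqc pwfwi rndu bmap weu lda ioj pdhgy onqj
Hunk 5: at line 1 remove [ldu] add [nwcgw,pskro] -> 14 lines: xip nwcgw pskro qhajj omw iqjqc pwfwi rndu bmap weu lda ioj pdhgy onqj
Hunk 6: at line 1 remove [nwcgw,pskro] add [zddwj,ukky,iqob] -> 15 lines: xip zddwj ukky iqob qhajj omw iqjqc pwfwi rndu bmap weu lda ioj pdhgy onqj
Hunk 7: at line 6 remove [iqjqc] add [xqjgv] -> 15 lines: xip zddwj ukky iqob qhajj omw xqjgv pwfwi rndu bmap weu lda ioj pdhgy onqj
Final line count: 15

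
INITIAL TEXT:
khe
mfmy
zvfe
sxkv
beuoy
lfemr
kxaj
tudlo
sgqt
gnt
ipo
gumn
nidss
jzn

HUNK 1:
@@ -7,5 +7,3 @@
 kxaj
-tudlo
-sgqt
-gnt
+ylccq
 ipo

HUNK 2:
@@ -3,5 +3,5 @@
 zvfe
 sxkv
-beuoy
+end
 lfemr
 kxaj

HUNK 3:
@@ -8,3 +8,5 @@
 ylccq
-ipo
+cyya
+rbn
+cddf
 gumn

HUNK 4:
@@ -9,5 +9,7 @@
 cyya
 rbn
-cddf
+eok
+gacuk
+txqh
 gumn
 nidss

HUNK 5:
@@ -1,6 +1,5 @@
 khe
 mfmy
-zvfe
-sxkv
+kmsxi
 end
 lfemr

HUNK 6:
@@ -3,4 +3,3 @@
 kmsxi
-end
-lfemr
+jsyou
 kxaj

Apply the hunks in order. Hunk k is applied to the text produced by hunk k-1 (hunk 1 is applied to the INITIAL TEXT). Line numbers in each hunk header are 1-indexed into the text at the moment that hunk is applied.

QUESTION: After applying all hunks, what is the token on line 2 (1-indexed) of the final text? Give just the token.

Answer: mfmy

Derivation:
Hunk 1: at line 7 remove [tudlo,sgqt,gnt] add [ylccq] -> 12 lines: khe mfmy zvfe sxkv beuoy lfemr kxaj ylccq ipo gumn nidss jzn
Hunk 2: at line 3 remove [beuoy] add [end] -> 12 lines: khe mfmy zvfe sxkv end lfemr kxaj ylccq ipo gumn nidss jzn
Hunk 3: at line 8 remove [ipo] add [cyya,rbn,cddf] -> 14 lines: khe mfmy zvfe sxkv end lfemr kxaj ylccq cyya rbn cddf gumn nidss jzn
Hunk 4: at line 9 remove [cddf] add [eok,gacuk,txqh] -> 16 lines: khe mfmy zvfe sxkv end lfemr kxaj ylccq cyya rbn eok gacuk txqh gumn nidss jzn
Hunk 5: at line 1 remove [zvfe,sxkv] add [kmsxi] -> 15 lines: khe mfmy kmsxi end lfemr kxaj ylccq cyya rbn eok gacuk txqh gumn nidss jzn
Hunk 6: at line 3 remove [end,lfemr] add [jsyou] -> 14 lines: khe mfmy kmsxi jsyou kxaj ylccq cyya rbn eok gacuk txqh gumn nidss jzn
Final line 2: mfmy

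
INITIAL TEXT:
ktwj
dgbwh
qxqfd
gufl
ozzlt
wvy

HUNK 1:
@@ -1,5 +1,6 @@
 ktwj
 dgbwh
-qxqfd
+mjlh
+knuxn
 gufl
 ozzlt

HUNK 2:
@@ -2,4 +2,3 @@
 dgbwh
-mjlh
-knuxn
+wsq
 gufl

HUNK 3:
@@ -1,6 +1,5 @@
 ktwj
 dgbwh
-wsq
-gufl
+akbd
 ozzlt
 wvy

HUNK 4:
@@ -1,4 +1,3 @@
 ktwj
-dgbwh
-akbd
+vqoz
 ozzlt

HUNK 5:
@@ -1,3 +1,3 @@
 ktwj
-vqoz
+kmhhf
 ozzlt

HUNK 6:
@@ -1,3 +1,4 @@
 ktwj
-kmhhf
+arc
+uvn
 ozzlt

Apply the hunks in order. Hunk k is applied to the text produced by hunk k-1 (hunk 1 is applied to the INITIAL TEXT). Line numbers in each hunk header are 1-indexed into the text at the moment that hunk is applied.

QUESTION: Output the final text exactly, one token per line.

Hunk 1: at line 1 remove [qxqfd] add [mjlh,knuxn] -> 7 lines: ktwj dgbwh mjlh knuxn gufl ozzlt wvy
Hunk 2: at line 2 remove [mjlh,knuxn] add [wsq] -> 6 lines: ktwj dgbwh wsq gufl ozzlt wvy
Hunk 3: at line 1 remove [wsq,gufl] add [akbd] -> 5 lines: ktwj dgbwh akbd ozzlt wvy
Hunk 4: at line 1 remove [dgbwh,akbd] add [vqoz] -> 4 lines: ktwj vqoz ozzlt wvy
Hunk 5: at line 1 remove [vqoz] add [kmhhf] -> 4 lines: ktwj kmhhf ozzlt wvy
Hunk 6: at line 1 remove [kmhhf] add [arc,uvn] -> 5 lines: ktwj arc uvn ozzlt wvy

Answer: ktwj
arc
uvn
ozzlt
wvy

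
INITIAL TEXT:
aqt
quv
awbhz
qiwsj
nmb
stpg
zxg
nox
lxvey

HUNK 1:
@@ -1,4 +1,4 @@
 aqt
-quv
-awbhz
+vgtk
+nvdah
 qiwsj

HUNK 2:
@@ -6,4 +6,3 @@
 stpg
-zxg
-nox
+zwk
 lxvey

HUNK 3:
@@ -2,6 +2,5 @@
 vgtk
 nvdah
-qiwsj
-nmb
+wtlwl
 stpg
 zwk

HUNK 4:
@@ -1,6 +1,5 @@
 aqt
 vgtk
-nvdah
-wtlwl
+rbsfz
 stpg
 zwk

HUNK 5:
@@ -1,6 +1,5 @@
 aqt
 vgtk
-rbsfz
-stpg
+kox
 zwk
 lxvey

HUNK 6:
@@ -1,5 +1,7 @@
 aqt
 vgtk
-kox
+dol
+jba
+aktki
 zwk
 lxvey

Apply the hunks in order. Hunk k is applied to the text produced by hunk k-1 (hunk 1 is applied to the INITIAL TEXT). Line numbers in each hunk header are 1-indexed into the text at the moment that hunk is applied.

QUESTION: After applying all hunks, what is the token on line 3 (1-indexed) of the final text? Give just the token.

Answer: dol

Derivation:
Hunk 1: at line 1 remove [quv,awbhz] add [vgtk,nvdah] -> 9 lines: aqt vgtk nvdah qiwsj nmb stpg zxg nox lxvey
Hunk 2: at line 6 remove [zxg,nox] add [zwk] -> 8 lines: aqt vgtk nvdah qiwsj nmb stpg zwk lxvey
Hunk 3: at line 2 remove [qiwsj,nmb] add [wtlwl] -> 7 lines: aqt vgtk nvdah wtlwl stpg zwk lxvey
Hunk 4: at line 1 remove [nvdah,wtlwl] add [rbsfz] -> 6 lines: aqt vgtk rbsfz stpg zwk lxvey
Hunk 5: at line 1 remove [rbsfz,stpg] add [kox] -> 5 lines: aqt vgtk kox zwk lxvey
Hunk 6: at line 1 remove [kox] add [dol,jba,aktki] -> 7 lines: aqt vgtk dol jba aktki zwk lxvey
Final line 3: dol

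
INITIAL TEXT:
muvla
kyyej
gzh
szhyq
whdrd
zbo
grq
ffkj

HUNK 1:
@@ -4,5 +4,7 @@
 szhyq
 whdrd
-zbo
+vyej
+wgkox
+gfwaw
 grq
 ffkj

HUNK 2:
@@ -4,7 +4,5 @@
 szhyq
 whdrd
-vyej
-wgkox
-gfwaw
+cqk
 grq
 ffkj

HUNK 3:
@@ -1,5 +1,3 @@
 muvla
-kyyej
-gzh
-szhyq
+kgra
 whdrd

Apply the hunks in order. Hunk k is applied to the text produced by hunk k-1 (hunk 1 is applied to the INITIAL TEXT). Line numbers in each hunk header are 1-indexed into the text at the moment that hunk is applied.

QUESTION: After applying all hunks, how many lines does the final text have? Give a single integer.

Hunk 1: at line 4 remove [zbo] add [vyej,wgkox,gfwaw] -> 10 lines: muvla kyyej gzh szhyq whdrd vyej wgkox gfwaw grq ffkj
Hunk 2: at line 4 remove [vyej,wgkox,gfwaw] add [cqk] -> 8 lines: muvla kyyej gzh szhyq whdrd cqk grq ffkj
Hunk 3: at line 1 remove [kyyej,gzh,szhyq] add [kgra] -> 6 lines: muvla kgra whdrd cqk grq ffkj
Final line count: 6

Answer: 6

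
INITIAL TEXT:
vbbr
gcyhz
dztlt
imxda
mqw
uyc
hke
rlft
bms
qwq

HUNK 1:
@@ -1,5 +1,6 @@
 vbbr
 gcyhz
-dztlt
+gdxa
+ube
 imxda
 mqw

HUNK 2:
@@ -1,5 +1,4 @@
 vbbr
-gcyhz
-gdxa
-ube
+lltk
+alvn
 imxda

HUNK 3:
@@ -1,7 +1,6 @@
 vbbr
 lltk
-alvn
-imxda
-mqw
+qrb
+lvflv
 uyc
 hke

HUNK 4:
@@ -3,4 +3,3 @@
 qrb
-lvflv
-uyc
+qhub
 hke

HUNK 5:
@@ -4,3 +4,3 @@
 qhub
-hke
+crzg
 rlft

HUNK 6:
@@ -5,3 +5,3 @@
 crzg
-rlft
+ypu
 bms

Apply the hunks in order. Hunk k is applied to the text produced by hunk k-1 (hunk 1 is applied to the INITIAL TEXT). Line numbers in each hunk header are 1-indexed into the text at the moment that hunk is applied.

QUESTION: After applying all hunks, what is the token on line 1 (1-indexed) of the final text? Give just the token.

Answer: vbbr

Derivation:
Hunk 1: at line 1 remove [dztlt] add [gdxa,ube] -> 11 lines: vbbr gcyhz gdxa ube imxda mqw uyc hke rlft bms qwq
Hunk 2: at line 1 remove [gcyhz,gdxa,ube] add [lltk,alvn] -> 10 lines: vbbr lltk alvn imxda mqw uyc hke rlft bms qwq
Hunk 3: at line 1 remove [alvn,imxda,mqw] add [qrb,lvflv] -> 9 lines: vbbr lltk qrb lvflv uyc hke rlft bms qwq
Hunk 4: at line 3 remove [lvflv,uyc] add [qhub] -> 8 lines: vbbr lltk qrb qhub hke rlft bms qwq
Hunk 5: at line 4 remove [hke] add [crzg] -> 8 lines: vbbr lltk qrb qhub crzg rlft bms qwq
Hunk 6: at line 5 remove [rlft] add [ypu] -> 8 lines: vbbr lltk qrb qhub crzg ypu bms qwq
Final line 1: vbbr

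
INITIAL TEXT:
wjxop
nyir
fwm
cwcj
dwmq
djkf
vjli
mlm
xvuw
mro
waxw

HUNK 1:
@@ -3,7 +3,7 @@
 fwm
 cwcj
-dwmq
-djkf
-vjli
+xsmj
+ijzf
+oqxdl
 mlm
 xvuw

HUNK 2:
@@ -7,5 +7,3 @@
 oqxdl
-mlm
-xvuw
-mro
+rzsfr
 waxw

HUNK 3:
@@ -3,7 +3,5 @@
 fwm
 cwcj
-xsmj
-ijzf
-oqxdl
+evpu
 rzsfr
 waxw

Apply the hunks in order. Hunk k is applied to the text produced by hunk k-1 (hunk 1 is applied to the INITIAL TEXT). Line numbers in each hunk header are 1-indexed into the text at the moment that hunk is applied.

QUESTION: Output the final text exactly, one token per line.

Answer: wjxop
nyir
fwm
cwcj
evpu
rzsfr
waxw

Derivation:
Hunk 1: at line 3 remove [dwmq,djkf,vjli] add [xsmj,ijzf,oqxdl] -> 11 lines: wjxop nyir fwm cwcj xsmj ijzf oqxdl mlm xvuw mro waxw
Hunk 2: at line 7 remove [mlm,xvuw,mro] add [rzsfr] -> 9 lines: wjxop nyir fwm cwcj xsmj ijzf oqxdl rzsfr waxw
Hunk 3: at line 3 remove [xsmj,ijzf,oqxdl] add [evpu] -> 7 lines: wjxop nyir fwm cwcj evpu rzsfr waxw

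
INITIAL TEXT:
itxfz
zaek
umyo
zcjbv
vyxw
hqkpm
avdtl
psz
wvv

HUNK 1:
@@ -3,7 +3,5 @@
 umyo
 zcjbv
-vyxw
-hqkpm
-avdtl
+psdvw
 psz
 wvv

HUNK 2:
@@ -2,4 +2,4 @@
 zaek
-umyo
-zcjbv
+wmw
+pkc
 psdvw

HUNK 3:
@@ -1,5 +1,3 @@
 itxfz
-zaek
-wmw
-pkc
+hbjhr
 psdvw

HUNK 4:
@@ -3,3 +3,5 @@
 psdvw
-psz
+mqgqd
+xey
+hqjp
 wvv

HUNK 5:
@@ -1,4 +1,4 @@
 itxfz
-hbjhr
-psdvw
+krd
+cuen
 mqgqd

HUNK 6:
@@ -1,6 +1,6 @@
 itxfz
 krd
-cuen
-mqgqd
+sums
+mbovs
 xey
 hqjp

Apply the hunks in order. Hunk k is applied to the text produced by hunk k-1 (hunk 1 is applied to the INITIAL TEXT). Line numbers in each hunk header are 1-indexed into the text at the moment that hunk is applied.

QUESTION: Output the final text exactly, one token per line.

Answer: itxfz
krd
sums
mbovs
xey
hqjp
wvv

Derivation:
Hunk 1: at line 3 remove [vyxw,hqkpm,avdtl] add [psdvw] -> 7 lines: itxfz zaek umyo zcjbv psdvw psz wvv
Hunk 2: at line 2 remove [umyo,zcjbv] add [wmw,pkc] -> 7 lines: itxfz zaek wmw pkc psdvw psz wvv
Hunk 3: at line 1 remove [zaek,wmw,pkc] add [hbjhr] -> 5 lines: itxfz hbjhr psdvw psz wvv
Hunk 4: at line 3 remove [psz] add [mqgqd,xey,hqjp] -> 7 lines: itxfz hbjhr psdvw mqgqd xey hqjp wvv
Hunk 5: at line 1 remove [hbjhr,psdvw] add [krd,cuen] -> 7 lines: itxfz krd cuen mqgqd xey hqjp wvv
Hunk 6: at line 1 remove [cuen,mqgqd] add [sums,mbovs] -> 7 lines: itxfz krd sums mbovs xey hqjp wvv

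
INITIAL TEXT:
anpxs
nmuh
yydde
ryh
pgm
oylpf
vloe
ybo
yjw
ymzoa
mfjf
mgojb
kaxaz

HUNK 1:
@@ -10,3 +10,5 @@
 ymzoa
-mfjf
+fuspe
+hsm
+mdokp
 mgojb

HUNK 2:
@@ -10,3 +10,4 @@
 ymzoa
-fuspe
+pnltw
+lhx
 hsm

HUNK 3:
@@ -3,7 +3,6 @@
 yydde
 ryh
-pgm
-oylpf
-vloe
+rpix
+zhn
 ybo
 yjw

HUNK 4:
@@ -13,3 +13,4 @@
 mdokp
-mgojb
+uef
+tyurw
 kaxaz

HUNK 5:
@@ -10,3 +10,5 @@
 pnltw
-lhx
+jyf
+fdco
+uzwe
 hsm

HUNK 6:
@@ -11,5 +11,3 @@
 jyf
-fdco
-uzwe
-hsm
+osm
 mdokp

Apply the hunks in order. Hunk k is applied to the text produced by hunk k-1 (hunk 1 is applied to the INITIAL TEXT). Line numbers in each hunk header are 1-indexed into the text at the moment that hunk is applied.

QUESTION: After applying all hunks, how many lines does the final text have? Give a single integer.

Answer: 16

Derivation:
Hunk 1: at line 10 remove [mfjf] add [fuspe,hsm,mdokp] -> 15 lines: anpxs nmuh yydde ryh pgm oylpf vloe ybo yjw ymzoa fuspe hsm mdokp mgojb kaxaz
Hunk 2: at line 10 remove [fuspe] add [pnltw,lhx] -> 16 lines: anpxs nmuh yydde ryh pgm oylpf vloe ybo yjw ymzoa pnltw lhx hsm mdokp mgojb kaxaz
Hunk 3: at line 3 remove [pgm,oylpf,vloe] add [rpix,zhn] -> 15 lines: anpxs nmuh yydde ryh rpix zhn ybo yjw ymzoa pnltw lhx hsm mdokp mgojb kaxaz
Hunk 4: at line 13 remove [mgojb] add [uef,tyurw] -> 16 lines: anpxs nmuh yydde ryh rpix zhn ybo yjw ymzoa pnltw lhx hsm mdokp uef tyurw kaxaz
Hunk 5: at line 10 remove [lhx] add [jyf,fdco,uzwe] -> 18 lines: anpxs nmuh yydde ryh rpix zhn ybo yjw ymzoa pnltw jyf fdco uzwe hsm mdokp uef tyurw kaxaz
Hunk 6: at line 11 remove [fdco,uzwe,hsm] add [osm] -> 16 lines: anpxs nmuh yydde ryh rpix zhn ybo yjw ymzoa pnltw jyf osm mdokp uef tyurw kaxaz
Final line count: 16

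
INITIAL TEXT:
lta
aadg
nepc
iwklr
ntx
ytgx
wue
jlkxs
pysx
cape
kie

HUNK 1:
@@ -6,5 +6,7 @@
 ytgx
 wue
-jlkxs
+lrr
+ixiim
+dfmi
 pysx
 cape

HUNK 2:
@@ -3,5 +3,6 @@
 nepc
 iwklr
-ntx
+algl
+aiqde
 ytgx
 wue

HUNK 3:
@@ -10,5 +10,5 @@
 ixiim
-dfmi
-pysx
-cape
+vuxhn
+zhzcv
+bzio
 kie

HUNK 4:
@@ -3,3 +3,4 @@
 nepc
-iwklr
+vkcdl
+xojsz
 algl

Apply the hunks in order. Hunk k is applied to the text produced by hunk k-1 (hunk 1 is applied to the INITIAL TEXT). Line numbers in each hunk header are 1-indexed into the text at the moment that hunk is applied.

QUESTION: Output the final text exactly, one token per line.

Answer: lta
aadg
nepc
vkcdl
xojsz
algl
aiqde
ytgx
wue
lrr
ixiim
vuxhn
zhzcv
bzio
kie

Derivation:
Hunk 1: at line 6 remove [jlkxs] add [lrr,ixiim,dfmi] -> 13 lines: lta aadg nepc iwklr ntx ytgx wue lrr ixiim dfmi pysx cape kie
Hunk 2: at line 3 remove [ntx] add [algl,aiqde] -> 14 lines: lta aadg nepc iwklr algl aiqde ytgx wue lrr ixiim dfmi pysx cape kie
Hunk 3: at line 10 remove [dfmi,pysx,cape] add [vuxhn,zhzcv,bzio] -> 14 lines: lta aadg nepc iwklr algl aiqde ytgx wue lrr ixiim vuxhn zhzcv bzio kie
Hunk 4: at line 3 remove [iwklr] add [vkcdl,xojsz] -> 15 lines: lta aadg nepc vkcdl xojsz algl aiqde ytgx wue lrr ixiim vuxhn zhzcv bzio kie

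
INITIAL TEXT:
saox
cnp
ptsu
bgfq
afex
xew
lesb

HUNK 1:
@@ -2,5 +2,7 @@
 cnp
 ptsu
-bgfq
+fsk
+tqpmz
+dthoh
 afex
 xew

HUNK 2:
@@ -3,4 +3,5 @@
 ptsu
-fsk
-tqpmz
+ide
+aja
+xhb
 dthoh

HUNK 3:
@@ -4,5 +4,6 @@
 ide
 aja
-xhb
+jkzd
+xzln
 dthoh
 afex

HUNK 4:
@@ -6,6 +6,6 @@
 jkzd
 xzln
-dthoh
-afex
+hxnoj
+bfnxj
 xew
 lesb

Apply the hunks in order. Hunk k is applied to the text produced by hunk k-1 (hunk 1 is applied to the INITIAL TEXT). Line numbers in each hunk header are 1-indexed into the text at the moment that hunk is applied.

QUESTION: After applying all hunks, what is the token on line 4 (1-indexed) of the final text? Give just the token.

Hunk 1: at line 2 remove [bgfq] add [fsk,tqpmz,dthoh] -> 9 lines: saox cnp ptsu fsk tqpmz dthoh afex xew lesb
Hunk 2: at line 3 remove [fsk,tqpmz] add [ide,aja,xhb] -> 10 lines: saox cnp ptsu ide aja xhb dthoh afex xew lesb
Hunk 3: at line 4 remove [xhb] add [jkzd,xzln] -> 11 lines: saox cnp ptsu ide aja jkzd xzln dthoh afex xew lesb
Hunk 4: at line 6 remove [dthoh,afex] add [hxnoj,bfnxj] -> 11 lines: saox cnp ptsu ide aja jkzd xzln hxnoj bfnxj xew lesb
Final line 4: ide

Answer: ide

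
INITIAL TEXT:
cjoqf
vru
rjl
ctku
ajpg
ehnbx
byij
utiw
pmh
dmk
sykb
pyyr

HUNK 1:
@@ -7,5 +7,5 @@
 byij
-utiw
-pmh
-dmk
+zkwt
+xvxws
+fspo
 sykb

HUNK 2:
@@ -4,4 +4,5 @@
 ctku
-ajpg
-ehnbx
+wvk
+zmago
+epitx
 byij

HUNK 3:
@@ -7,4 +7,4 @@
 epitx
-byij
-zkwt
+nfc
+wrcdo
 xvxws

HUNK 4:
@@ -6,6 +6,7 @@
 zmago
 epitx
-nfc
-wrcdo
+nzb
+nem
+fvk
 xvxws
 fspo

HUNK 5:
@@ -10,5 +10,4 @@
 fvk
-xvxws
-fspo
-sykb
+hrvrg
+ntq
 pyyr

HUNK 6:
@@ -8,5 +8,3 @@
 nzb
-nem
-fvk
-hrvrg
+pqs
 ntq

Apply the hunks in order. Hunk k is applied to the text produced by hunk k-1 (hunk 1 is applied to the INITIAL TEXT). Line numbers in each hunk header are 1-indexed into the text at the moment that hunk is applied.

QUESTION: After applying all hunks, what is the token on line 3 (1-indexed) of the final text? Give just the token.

Hunk 1: at line 7 remove [utiw,pmh,dmk] add [zkwt,xvxws,fspo] -> 12 lines: cjoqf vru rjl ctku ajpg ehnbx byij zkwt xvxws fspo sykb pyyr
Hunk 2: at line 4 remove [ajpg,ehnbx] add [wvk,zmago,epitx] -> 13 lines: cjoqf vru rjl ctku wvk zmago epitx byij zkwt xvxws fspo sykb pyyr
Hunk 3: at line 7 remove [byij,zkwt] add [nfc,wrcdo] -> 13 lines: cjoqf vru rjl ctku wvk zmago epitx nfc wrcdo xvxws fspo sykb pyyr
Hunk 4: at line 6 remove [nfc,wrcdo] add [nzb,nem,fvk] -> 14 lines: cjoqf vru rjl ctku wvk zmago epitx nzb nem fvk xvxws fspo sykb pyyr
Hunk 5: at line 10 remove [xvxws,fspo,sykb] add [hrvrg,ntq] -> 13 lines: cjoqf vru rjl ctku wvk zmago epitx nzb nem fvk hrvrg ntq pyyr
Hunk 6: at line 8 remove [nem,fvk,hrvrg] add [pqs] -> 11 lines: cjoqf vru rjl ctku wvk zmago epitx nzb pqs ntq pyyr
Final line 3: rjl

Answer: rjl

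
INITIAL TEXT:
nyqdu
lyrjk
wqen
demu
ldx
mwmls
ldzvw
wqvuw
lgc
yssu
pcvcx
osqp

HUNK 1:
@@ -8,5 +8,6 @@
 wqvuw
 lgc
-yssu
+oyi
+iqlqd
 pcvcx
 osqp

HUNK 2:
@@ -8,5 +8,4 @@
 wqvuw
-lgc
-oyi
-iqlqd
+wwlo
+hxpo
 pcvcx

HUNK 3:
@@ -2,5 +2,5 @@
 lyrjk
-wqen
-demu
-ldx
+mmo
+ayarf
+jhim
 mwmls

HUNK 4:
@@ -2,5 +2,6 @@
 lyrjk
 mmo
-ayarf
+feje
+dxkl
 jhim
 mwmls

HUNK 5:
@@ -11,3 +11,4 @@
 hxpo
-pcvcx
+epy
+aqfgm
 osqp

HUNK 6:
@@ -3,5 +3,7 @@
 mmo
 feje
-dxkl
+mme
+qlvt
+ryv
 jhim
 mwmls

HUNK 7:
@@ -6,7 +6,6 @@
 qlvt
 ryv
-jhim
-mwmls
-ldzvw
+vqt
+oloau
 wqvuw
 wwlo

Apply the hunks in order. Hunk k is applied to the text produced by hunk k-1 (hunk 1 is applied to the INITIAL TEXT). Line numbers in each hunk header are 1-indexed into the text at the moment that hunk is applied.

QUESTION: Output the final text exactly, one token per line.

Hunk 1: at line 8 remove [yssu] add [oyi,iqlqd] -> 13 lines: nyqdu lyrjk wqen demu ldx mwmls ldzvw wqvuw lgc oyi iqlqd pcvcx osqp
Hunk 2: at line 8 remove [lgc,oyi,iqlqd] add [wwlo,hxpo] -> 12 lines: nyqdu lyrjk wqen demu ldx mwmls ldzvw wqvuw wwlo hxpo pcvcx osqp
Hunk 3: at line 2 remove [wqen,demu,ldx] add [mmo,ayarf,jhim] -> 12 lines: nyqdu lyrjk mmo ayarf jhim mwmls ldzvw wqvuw wwlo hxpo pcvcx osqp
Hunk 4: at line 2 remove [ayarf] add [feje,dxkl] -> 13 lines: nyqdu lyrjk mmo feje dxkl jhim mwmls ldzvw wqvuw wwlo hxpo pcvcx osqp
Hunk 5: at line 11 remove [pcvcx] add [epy,aqfgm] -> 14 lines: nyqdu lyrjk mmo feje dxkl jhim mwmls ldzvw wqvuw wwlo hxpo epy aqfgm osqp
Hunk 6: at line 3 remove [dxkl] add [mme,qlvt,ryv] -> 16 lines: nyqdu lyrjk mmo feje mme qlvt ryv jhim mwmls ldzvw wqvuw wwlo hxpo epy aqfgm osqp
Hunk 7: at line 6 remove [jhim,mwmls,ldzvw] add [vqt,oloau] -> 15 lines: nyqdu lyrjk mmo feje mme qlvt ryv vqt oloau wqvuw wwlo hxpo epy aqfgm osqp

Answer: nyqdu
lyrjk
mmo
feje
mme
qlvt
ryv
vqt
oloau
wqvuw
wwlo
hxpo
epy
aqfgm
osqp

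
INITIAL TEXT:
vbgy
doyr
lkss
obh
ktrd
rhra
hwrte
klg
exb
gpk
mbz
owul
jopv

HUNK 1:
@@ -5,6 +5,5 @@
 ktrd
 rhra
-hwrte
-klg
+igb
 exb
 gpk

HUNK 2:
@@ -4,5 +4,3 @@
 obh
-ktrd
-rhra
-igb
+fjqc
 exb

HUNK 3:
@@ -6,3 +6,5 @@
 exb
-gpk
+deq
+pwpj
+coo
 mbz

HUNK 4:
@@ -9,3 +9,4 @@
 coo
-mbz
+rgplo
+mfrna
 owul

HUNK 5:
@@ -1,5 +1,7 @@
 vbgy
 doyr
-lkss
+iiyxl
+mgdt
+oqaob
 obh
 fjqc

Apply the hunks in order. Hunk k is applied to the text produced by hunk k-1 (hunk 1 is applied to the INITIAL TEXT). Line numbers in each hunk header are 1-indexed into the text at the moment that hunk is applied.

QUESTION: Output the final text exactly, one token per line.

Hunk 1: at line 5 remove [hwrte,klg] add [igb] -> 12 lines: vbgy doyr lkss obh ktrd rhra igb exb gpk mbz owul jopv
Hunk 2: at line 4 remove [ktrd,rhra,igb] add [fjqc] -> 10 lines: vbgy doyr lkss obh fjqc exb gpk mbz owul jopv
Hunk 3: at line 6 remove [gpk] add [deq,pwpj,coo] -> 12 lines: vbgy doyr lkss obh fjqc exb deq pwpj coo mbz owul jopv
Hunk 4: at line 9 remove [mbz] add [rgplo,mfrna] -> 13 lines: vbgy doyr lkss obh fjqc exb deq pwpj coo rgplo mfrna owul jopv
Hunk 5: at line 1 remove [lkss] add [iiyxl,mgdt,oqaob] -> 15 lines: vbgy doyr iiyxl mgdt oqaob obh fjqc exb deq pwpj coo rgplo mfrna owul jopv

Answer: vbgy
doyr
iiyxl
mgdt
oqaob
obh
fjqc
exb
deq
pwpj
coo
rgplo
mfrna
owul
jopv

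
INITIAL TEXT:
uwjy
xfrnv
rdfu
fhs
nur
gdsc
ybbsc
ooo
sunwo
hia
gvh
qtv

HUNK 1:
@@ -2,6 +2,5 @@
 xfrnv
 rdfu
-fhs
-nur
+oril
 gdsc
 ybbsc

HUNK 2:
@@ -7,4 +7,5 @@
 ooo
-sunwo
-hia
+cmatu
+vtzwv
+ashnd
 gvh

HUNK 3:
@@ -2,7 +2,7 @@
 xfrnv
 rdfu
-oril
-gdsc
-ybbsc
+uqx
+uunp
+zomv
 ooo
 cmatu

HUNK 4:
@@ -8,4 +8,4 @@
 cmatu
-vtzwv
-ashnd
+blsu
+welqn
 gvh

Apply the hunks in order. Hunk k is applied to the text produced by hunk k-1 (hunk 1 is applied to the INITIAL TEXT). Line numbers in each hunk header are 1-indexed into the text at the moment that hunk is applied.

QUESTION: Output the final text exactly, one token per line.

Answer: uwjy
xfrnv
rdfu
uqx
uunp
zomv
ooo
cmatu
blsu
welqn
gvh
qtv

Derivation:
Hunk 1: at line 2 remove [fhs,nur] add [oril] -> 11 lines: uwjy xfrnv rdfu oril gdsc ybbsc ooo sunwo hia gvh qtv
Hunk 2: at line 7 remove [sunwo,hia] add [cmatu,vtzwv,ashnd] -> 12 lines: uwjy xfrnv rdfu oril gdsc ybbsc ooo cmatu vtzwv ashnd gvh qtv
Hunk 3: at line 2 remove [oril,gdsc,ybbsc] add [uqx,uunp,zomv] -> 12 lines: uwjy xfrnv rdfu uqx uunp zomv ooo cmatu vtzwv ashnd gvh qtv
Hunk 4: at line 8 remove [vtzwv,ashnd] add [blsu,welqn] -> 12 lines: uwjy xfrnv rdfu uqx uunp zomv ooo cmatu blsu welqn gvh qtv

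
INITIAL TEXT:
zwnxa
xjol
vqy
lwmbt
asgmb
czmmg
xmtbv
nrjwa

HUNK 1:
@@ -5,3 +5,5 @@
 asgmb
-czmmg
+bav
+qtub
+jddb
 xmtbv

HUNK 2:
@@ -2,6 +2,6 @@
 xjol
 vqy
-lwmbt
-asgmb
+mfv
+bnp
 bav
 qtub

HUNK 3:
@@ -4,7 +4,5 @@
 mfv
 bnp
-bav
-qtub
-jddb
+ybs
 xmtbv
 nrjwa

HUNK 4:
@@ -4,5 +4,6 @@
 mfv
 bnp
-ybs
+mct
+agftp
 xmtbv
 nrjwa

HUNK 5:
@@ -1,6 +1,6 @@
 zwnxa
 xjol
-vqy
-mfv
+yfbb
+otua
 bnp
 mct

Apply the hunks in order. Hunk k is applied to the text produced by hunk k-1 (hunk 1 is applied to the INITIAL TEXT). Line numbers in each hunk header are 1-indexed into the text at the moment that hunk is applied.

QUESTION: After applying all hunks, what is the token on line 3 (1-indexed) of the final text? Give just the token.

Answer: yfbb

Derivation:
Hunk 1: at line 5 remove [czmmg] add [bav,qtub,jddb] -> 10 lines: zwnxa xjol vqy lwmbt asgmb bav qtub jddb xmtbv nrjwa
Hunk 2: at line 2 remove [lwmbt,asgmb] add [mfv,bnp] -> 10 lines: zwnxa xjol vqy mfv bnp bav qtub jddb xmtbv nrjwa
Hunk 3: at line 4 remove [bav,qtub,jddb] add [ybs] -> 8 lines: zwnxa xjol vqy mfv bnp ybs xmtbv nrjwa
Hunk 4: at line 4 remove [ybs] add [mct,agftp] -> 9 lines: zwnxa xjol vqy mfv bnp mct agftp xmtbv nrjwa
Hunk 5: at line 1 remove [vqy,mfv] add [yfbb,otua] -> 9 lines: zwnxa xjol yfbb otua bnp mct agftp xmtbv nrjwa
Final line 3: yfbb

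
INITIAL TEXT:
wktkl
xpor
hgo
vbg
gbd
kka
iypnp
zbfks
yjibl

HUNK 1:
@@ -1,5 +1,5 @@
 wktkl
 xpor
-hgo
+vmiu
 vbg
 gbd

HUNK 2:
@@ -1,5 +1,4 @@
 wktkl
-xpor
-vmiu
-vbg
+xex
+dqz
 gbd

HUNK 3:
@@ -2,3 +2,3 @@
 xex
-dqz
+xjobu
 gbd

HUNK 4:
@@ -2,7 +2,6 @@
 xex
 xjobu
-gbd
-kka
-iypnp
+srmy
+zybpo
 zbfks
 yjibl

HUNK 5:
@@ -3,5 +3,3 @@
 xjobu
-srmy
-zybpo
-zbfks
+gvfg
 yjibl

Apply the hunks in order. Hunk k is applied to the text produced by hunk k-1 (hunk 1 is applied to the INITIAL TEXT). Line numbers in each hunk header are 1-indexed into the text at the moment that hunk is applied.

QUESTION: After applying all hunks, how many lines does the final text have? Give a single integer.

Answer: 5

Derivation:
Hunk 1: at line 1 remove [hgo] add [vmiu] -> 9 lines: wktkl xpor vmiu vbg gbd kka iypnp zbfks yjibl
Hunk 2: at line 1 remove [xpor,vmiu,vbg] add [xex,dqz] -> 8 lines: wktkl xex dqz gbd kka iypnp zbfks yjibl
Hunk 3: at line 2 remove [dqz] add [xjobu] -> 8 lines: wktkl xex xjobu gbd kka iypnp zbfks yjibl
Hunk 4: at line 2 remove [gbd,kka,iypnp] add [srmy,zybpo] -> 7 lines: wktkl xex xjobu srmy zybpo zbfks yjibl
Hunk 5: at line 3 remove [srmy,zybpo,zbfks] add [gvfg] -> 5 lines: wktkl xex xjobu gvfg yjibl
Final line count: 5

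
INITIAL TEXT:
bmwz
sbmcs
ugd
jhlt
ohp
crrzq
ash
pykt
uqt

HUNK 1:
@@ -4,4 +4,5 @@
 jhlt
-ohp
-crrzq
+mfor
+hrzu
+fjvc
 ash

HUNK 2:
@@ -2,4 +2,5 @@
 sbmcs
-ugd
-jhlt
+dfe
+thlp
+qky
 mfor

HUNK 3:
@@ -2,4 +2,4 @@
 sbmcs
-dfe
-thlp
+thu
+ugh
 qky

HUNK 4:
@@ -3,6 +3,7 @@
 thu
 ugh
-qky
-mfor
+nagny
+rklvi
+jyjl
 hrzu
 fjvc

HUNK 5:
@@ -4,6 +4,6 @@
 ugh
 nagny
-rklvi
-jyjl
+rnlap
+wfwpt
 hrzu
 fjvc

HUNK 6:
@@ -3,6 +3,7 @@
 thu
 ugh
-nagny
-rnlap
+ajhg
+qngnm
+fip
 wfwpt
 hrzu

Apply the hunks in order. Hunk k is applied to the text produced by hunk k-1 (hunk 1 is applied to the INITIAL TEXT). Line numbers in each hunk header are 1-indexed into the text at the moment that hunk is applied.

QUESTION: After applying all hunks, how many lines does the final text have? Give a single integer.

Answer: 13

Derivation:
Hunk 1: at line 4 remove [ohp,crrzq] add [mfor,hrzu,fjvc] -> 10 lines: bmwz sbmcs ugd jhlt mfor hrzu fjvc ash pykt uqt
Hunk 2: at line 2 remove [ugd,jhlt] add [dfe,thlp,qky] -> 11 lines: bmwz sbmcs dfe thlp qky mfor hrzu fjvc ash pykt uqt
Hunk 3: at line 2 remove [dfe,thlp] add [thu,ugh] -> 11 lines: bmwz sbmcs thu ugh qky mfor hrzu fjvc ash pykt uqt
Hunk 4: at line 3 remove [qky,mfor] add [nagny,rklvi,jyjl] -> 12 lines: bmwz sbmcs thu ugh nagny rklvi jyjl hrzu fjvc ash pykt uqt
Hunk 5: at line 4 remove [rklvi,jyjl] add [rnlap,wfwpt] -> 12 lines: bmwz sbmcs thu ugh nagny rnlap wfwpt hrzu fjvc ash pykt uqt
Hunk 6: at line 3 remove [nagny,rnlap] add [ajhg,qngnm,fip] -> 13 lines: bmwz sbmcs thu ugh ajhg qngnm fip wfwpt hrzu fjvc ash pykt uqt
Final line count: 13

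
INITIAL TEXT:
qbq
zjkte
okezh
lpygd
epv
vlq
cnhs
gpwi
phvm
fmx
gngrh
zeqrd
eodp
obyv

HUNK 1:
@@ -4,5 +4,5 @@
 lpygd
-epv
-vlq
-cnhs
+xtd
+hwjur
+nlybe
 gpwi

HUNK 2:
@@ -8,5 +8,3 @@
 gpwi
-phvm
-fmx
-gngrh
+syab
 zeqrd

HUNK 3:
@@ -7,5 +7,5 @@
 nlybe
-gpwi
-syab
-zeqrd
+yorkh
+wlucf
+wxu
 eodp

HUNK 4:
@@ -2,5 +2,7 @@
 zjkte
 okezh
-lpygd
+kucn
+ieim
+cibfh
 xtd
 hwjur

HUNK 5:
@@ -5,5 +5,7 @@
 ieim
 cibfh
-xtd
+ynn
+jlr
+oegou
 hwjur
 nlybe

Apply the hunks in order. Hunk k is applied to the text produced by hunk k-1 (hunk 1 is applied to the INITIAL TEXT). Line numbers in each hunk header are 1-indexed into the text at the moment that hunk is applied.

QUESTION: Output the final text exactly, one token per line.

Hunk 1: at line 4 remove [epv,vlq,cnhs] add [xtd,hwjur,nlybe] -> 14 lines: qbq zjkte okezh lpygd xtd hwjur nlybe gpwi phvm fmx gngrh zeqrd eodp obyv
Hunk 2: at line 8 remove [phvm,fmx,gngrh] add [syab] -> 12 lines: qbq zjkte okezh lpygd xtd hwjur nlybe gpwi syab zeqrd eodp obyv
Hunk 3: at line 7 remove [gpwi,syab,zeqrd] add [yorkh,wlucf,wxu] -> 12 lines: qbq zjkte okezh lpygd xtd hwjur nlybe yorkh wlucf wxu eodp obyv
Hunk 4: at line 2 remove [lpygd] add [kucn,ieim,cibfh] -> 14 lines: qbq zjkte okezh kucn ieim cibfh xtd hwjur nlybe yorkh wlucf wxu eodp obyv
Hunk 5: at line 5 remove [xtd] add [ynn,jlr,oegou] -> 16 lines: qbq zjkte okezh kucn ieim cibfh ynn jlr oegou hwjur nlybe yorkh wlucf wxu eodp obyv

Answer: qbq
zjkte
okezh
kucn
ieim
cibfh
ynn
jlr
oegou
hwjur
nlybe
yorkh
wlucf
wxu
eodp
obyv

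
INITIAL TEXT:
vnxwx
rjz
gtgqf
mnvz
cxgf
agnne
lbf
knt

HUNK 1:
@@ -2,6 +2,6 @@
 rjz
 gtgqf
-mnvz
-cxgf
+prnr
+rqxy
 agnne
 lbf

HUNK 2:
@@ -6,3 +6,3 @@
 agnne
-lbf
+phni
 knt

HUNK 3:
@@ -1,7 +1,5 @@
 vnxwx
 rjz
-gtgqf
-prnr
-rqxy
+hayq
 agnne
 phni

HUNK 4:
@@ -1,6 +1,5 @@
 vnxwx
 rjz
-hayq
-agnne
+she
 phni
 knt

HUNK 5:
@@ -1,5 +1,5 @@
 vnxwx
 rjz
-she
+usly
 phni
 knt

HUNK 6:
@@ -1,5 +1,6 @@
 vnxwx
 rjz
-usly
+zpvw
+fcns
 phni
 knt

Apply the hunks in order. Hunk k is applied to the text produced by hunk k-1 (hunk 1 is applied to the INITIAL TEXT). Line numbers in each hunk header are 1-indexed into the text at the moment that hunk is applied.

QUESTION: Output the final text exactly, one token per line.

Answer: vnxwx
rjz
zpvw
fcns
phni
knt

Derivation:
Hunk 1: at line 2 remove [mnvz,cxgf] add [prnr,rqxy] -> 8 lines: vnxwx rjz gtgqf prnr rqxy agnne lbf knt
Hunk 2: at line 6 remove [lbf] add [phni] -> 8 lines: vnxwx rjz gtgqf prnr rqxy agnne phni knt
Hunk 3: at line 1 remove [gtgqf,prnr,rqxy] add [hayq] -> 6 lines: vnxwx rjz hayq agnne phni knt
Hunk 4: at line 1 remove [hayq,agnne] add [she] -> 5 lines: vnxwx rjz she phni knt
Hunk 5: at line 1 remove [she] add [usly] -> 5 lines: vnxwx rjz usly phni knt
Hunk 6: at line 1 remove [usly] add [zpvw,fcns] -> 6 lines: vnxwx rjz zpvw fcns phni knt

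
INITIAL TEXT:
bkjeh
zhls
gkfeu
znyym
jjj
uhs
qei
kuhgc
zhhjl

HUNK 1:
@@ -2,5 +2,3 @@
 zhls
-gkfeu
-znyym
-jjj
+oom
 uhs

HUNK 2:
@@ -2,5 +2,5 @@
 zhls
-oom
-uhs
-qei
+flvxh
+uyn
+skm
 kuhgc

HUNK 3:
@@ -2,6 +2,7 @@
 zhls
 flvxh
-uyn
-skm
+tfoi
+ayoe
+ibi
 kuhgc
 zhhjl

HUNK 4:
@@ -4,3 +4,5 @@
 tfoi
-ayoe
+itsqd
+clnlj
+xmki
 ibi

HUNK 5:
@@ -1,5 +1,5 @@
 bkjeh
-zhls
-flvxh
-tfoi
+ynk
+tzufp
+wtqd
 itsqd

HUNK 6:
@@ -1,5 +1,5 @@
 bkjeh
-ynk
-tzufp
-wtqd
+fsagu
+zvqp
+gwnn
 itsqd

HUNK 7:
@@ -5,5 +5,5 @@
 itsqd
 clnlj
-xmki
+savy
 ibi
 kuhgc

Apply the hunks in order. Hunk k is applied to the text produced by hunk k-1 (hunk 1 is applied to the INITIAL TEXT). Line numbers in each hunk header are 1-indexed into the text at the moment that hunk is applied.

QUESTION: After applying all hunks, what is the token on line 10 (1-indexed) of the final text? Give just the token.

Hunk 1: at line 2 remove [gkfeu,znyym,jjj] add [oom] -> 7 lines: bkjeh zhls oom uhs qei kuhgc zhhjl
Hunk 2: at line 2 remove [oom,uhs,qei] add [flvxh,uyn,skm] -> 7 lines: bkjeh zhls flvxh uyn skm kuhgc zhhjl
Hunk 3: at line 2 remove [uyn,skm] add [tfoi,ayoe,ibi] -> 8 lines: bkjeh zhls flvxh tfoi ayoe ibi kuhgc zhhjl
Hunk 4: at line 4 remove [ayoe] add [itsqd,clnlj,xmki] -> 10 lines: bkjeh zhls flvxh tfoi itsqd clnlj xmki ibi kuhgc zhhjl
Hunk 5: at line 1 remove [zhls,flvxh,tfoi] add [ynk,tzufp,wtqd] -> 10 lines: bkjeh ynk tzufp wtqd itsqd clnlj xmki ibi kuhgc zhhjl
Hunk 6: at line 1 remove [ynk,tzufp,wtqd] add [fsagu,zvqp,gwnn] -> 10 lines: bkjeh fsagu zvqp gwnn itsqd clnlj xmki ibi kuhgc zhhjl
Hunk 7: at line 5 remove [xmki] add [savy] -> 10 lines: bkjeh fsagu zvqp gwnn itsqd clnlj savy ibi kuhgc zhhjl
Final line 10: zhhjl

Answer: zhhjl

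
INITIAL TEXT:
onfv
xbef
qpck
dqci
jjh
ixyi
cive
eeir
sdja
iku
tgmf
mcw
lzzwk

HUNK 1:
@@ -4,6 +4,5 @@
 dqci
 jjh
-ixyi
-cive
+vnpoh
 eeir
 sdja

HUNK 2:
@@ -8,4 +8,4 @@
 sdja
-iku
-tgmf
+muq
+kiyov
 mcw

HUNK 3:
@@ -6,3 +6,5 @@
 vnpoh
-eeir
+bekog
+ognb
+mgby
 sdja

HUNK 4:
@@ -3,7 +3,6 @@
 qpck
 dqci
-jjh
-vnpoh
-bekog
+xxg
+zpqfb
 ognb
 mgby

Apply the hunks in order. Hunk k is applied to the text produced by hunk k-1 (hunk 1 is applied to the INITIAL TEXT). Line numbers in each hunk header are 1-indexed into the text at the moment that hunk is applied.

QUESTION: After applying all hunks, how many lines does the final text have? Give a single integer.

Answer: 13

Derivation:
Hunk 1: at line 4 remove [ixyi,cive] add [vnpoh] -> 12 lines: onfv xbef qpck dqci jjh vnpoh eeir sdja iku tgmf mcw lzzwk
Hunk 2: at line 8 remove [iku,tgmf] add [muq,kiyov] -> 12 lines: onfv xbef qpck dqci jjh vnpoh eeir sdja muq kiyov mcw lzzwk
Hunk 3: at line 6 remove [eeir] add [bekog,ognb,mgby] -> 14 lines: onfv xbef qpck dqci jjh vnpoh bekog ognb mgby sdja muq kiyov mcw lzzwk
Hunk 4: at line 3 remove [jjh,vnpoh,bekog] add [xxg,zpqfb] -> 13 lines: onfv xbef qpck dqci xxg zpqfb ognb mgby sdja muq kiyov mcw lzzwk
Final line count: 13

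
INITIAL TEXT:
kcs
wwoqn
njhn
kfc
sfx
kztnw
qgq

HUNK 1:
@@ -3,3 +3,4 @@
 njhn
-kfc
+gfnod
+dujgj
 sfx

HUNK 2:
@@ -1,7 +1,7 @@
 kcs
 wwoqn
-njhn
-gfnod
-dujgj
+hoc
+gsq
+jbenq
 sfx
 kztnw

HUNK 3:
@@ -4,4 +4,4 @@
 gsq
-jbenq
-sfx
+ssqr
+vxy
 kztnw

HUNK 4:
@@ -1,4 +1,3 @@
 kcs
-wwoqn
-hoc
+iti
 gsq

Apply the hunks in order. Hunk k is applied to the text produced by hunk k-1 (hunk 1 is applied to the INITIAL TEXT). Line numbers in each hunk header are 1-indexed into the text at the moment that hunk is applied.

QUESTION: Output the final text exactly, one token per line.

Hunk 1: at line 3 remove [kfc] add [gfnod,dujgj] -> 8 lines: kcs wwoqn njhn gfnod dujgj sfx kztnw qgq
Hunk 2: at line 1 remove [njhn,gfnod,dujgj] add [hoc,gsq,jbenq] -> 8 lines: kcs wwoqn hoc gsq jbenq sfx kztnw qgq
Hunk 3: at line 4 remove [jbenq,sfx] add [ssqr,vxy] -> 8 lines: kcs wwoqn hoc gsq ssqr vxy kztnw qgq
Hunk 4: at line 1 remove [wwoqn,hoc] add [iti] -> 7 lines: kcs iti gsq ssqr vxy kztnw qgq

Answer: kcs
iti
gsq
ssqr
vxy
kztnw
qgq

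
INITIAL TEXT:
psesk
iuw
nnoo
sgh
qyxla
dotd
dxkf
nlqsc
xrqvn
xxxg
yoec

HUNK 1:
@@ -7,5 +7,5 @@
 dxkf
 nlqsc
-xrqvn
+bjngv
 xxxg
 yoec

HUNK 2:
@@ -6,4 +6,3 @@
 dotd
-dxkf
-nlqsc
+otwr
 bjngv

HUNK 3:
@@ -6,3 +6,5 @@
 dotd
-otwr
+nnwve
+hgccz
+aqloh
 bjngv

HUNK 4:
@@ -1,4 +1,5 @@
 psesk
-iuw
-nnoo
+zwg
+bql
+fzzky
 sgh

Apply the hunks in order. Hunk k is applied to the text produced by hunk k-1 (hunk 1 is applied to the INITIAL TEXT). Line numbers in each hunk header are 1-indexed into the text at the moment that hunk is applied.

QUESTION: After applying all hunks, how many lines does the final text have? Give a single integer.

Answer: 13

Derivation:
Hunk 1: at line 7 remove [xrqvn] add [bjngv] -> 11 lines: psesk iuw nnoo sgh qyxla dotd dxkf nlqsc bjngv xxxg yoec
Hunk 2: at line 6 remove [dxkf,nlqsc] add [otwr] -> 10 lines: psesk iuw nnoo sgh qyxla dotd otwr bjngv xxxg yoec
Hunk 3: at line 6 remove [otwr] add [nnwve,hgccz,aqloh] -> 12 lines: psesk iuw nnoo sgh qyxla dotd nnwve hgccz aqloh bjngv xxxg yoec
Hunk 4: at line 1 remove [iuw,nnoo] add [zwg,bql,fzzky] -> 13 lines: psesk zwg bql fzzky sgh qyxla dotd nnwve hgccz aqloh bjngv xxxg yoec
Final line count: 13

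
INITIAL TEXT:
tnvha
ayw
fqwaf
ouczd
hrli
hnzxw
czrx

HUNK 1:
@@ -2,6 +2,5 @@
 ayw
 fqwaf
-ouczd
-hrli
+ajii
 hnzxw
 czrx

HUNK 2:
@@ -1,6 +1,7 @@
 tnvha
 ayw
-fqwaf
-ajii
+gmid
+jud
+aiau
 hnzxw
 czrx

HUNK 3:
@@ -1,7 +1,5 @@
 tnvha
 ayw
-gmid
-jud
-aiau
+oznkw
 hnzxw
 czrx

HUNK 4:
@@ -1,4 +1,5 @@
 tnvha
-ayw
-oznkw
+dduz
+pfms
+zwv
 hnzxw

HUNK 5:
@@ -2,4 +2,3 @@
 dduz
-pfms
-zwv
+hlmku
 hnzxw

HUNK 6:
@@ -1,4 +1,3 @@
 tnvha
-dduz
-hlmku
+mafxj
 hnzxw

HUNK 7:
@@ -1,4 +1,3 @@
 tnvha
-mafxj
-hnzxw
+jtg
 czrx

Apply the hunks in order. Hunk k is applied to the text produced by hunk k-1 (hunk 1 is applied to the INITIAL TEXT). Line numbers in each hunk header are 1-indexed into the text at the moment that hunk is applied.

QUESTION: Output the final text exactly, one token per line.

Answer: tnvha
jtg
czrx

Derivation:
Hunk 1: at line 2 remove [ouczd,hrli] add [ajii] -> 6 lines: tnvha ayw fqwaf ajii hnzxw czrx
Hunk 2: at line 1 remove [fqwaf,ajii] add [gmid,jud,aiau] -> 7 lines: tnvha ayw gmid jud aiau hnzxw czrx
Hunk 3: at line 1 remove [gmid,jud,aiau] add [oznkw] -> 5 lines: tnvha ayw oznkw hnzxw czrx
Hunk 4: at line 1 remove [ayw,oznkw] add [dduz,pfms,zwv] -> 6 lines: tnvha dduz pfms zwv hnzxw czrx
Hunk 5: at line 2 remove [pfms,zwv] add [hlmku] -> 5 lines: tnvha dduz hlmku hnzxw czrx
Hunk 6: at line 1 remove [dduz,hlmku] add [mafxj] -> 4 lines: tnvha mafxj hnzxw czrx
Hunk 7: at line 1 remove [mafxj,hnzxw] add [jtg] -> 3 lines: tnvha jtg czrx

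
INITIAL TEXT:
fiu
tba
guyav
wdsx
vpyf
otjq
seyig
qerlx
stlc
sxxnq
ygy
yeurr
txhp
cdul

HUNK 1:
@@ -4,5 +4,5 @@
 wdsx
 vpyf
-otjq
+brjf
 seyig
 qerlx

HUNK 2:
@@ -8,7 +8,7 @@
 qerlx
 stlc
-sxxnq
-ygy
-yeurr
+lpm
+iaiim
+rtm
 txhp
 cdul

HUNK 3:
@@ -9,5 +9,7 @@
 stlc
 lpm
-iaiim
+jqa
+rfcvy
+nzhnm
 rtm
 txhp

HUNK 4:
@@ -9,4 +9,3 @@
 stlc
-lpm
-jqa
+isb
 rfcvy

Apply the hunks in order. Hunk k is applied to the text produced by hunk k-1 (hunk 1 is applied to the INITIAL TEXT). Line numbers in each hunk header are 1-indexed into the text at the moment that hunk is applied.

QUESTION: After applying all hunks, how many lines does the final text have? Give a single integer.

Hunk 1: at line 4 remove [otjq] add [brjf] -> 14 lines: fiu tba guyav wdsx vpyf brjf seyig qerlx stlc sxxnq ygy yeurr txhp cdul
Hunk 2: at line 8 remove [sxxnq,ygy,yeurr] add [lpm,iaiim,rtm] -> 14 lines: fiu tba guyav wdsx vpyf brjf seyig qerlx stlc lpm iaiim rtm txhp cdul
Hunk 3: at line 9 remove [iaiim] add [jqa,rfcvy,nzhnm] -> 16 lines: fiu tba guyav wdsx vpyf brjf seyig qerlx stlc lpm jqa rfcvy nzhnm rtm txhp cdul
Hunk 4: at line 9 remove [lpm,jqa] add [isb] -> 15 lines: fiu tba guyav wdsx vpyf brjf seyig qerlx stlc isb rfcvy nzhnm rtm txhp cdul
Final line count: 15

Answer: 15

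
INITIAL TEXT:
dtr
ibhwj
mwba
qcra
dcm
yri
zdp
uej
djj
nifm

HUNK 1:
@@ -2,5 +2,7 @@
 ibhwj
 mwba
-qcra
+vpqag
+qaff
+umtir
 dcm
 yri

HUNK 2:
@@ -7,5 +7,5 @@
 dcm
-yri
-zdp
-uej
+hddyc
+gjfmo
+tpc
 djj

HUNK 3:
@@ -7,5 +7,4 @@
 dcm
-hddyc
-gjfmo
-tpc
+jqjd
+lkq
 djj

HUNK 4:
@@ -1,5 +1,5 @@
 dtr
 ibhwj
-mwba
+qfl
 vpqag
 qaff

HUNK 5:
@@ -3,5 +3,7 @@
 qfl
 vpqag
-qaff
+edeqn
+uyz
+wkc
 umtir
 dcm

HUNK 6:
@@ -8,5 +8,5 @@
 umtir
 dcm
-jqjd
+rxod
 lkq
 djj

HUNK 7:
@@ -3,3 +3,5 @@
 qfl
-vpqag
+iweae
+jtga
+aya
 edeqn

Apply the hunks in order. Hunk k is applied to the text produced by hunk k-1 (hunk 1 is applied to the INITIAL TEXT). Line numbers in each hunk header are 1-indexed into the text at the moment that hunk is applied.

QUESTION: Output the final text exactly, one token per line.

Answer: dtr
ibhwj
qfl
iweae
jtga
aya
edeqn
uyz
wkc
umtir
dcm
rxod
lkq
djj
nifm

Derivation:
Hunk 1: at line 2 remove [qcra] add [vpqag,qaff,umtir] -> 12 lines: dtr ibhwj mwba vpqag qaff umtir dcm yri zdp uej djj nifm
Hunk 2: at line 7 remove [yri,zdp,uej] add [hddyc,gjfmo,tpc] -> 12 lines: dtr ibhwj mwba vpqag qaff umtir dcm hddyc gjfmo tpc djj nifm
Hunk 3: at line 7 remove [hddyc,gjfmo,tpc] add [jqjd,lkq] -> 11 lines: dtr ibhwj mwba vpqag qaff umtir dcm jqjd lkq djj nifm
Hunk 4: at line 1 remove [mwba] add [qfl] -> 11 lines: dtr ibhwj qfl vpqag qaff umtir dcm jqjd lkq djj nifm
Hunk 5: at line 3 remove [qaff] add [edeqn,uyz,wkc] -> 13 lines: dtr ibhwj qfl vpqag edeqn uyz wkc umtir dcm jqjd lkq djj nifm
Hunk 6: at line 8 remove [jqjd] add [rxod] -> 13 lines: dtr ibhwj qfl vpqag edeqn uyz wkc umtir dcm rxod lkq djj nifm
Hunk 7: at line 3 remove [vpqag] add [iweae,jtga,aya] -> 15 lines: dtr ibhwj qfl iweae jtga aya edeqn uyz wkc umtir dcm rxod lkq djj nifm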